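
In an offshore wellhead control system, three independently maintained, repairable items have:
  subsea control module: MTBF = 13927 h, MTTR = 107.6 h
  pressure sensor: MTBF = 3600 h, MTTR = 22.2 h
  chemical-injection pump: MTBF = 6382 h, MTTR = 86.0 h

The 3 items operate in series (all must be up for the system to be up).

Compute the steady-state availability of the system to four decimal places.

A(subsea control module) = MTBF/(MTBF+MTTR) = 13927/(13927+107.6) = 0.992333
A(pressure sensor) = MTBF/(MTBF+MTTR) = 3600/(3600+22.2) = 0.993871
A(chemical-injection pump) = MTBF/(MTBF+MTTR) = 6382/(6382+86.0) = 0.986704
Series availability: 0.992333 × 0.993871 × 0.986704 = 0.9731

0.9731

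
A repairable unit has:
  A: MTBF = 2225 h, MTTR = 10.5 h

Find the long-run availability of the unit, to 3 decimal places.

A(A) = MTBF/(MTBF+MTTR) = 2225/(2225+10.5) = 0.995

0.995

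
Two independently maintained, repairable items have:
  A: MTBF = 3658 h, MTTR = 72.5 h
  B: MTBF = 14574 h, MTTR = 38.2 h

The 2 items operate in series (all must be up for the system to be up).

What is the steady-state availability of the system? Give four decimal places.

0.9780

A(A) = MTBF/(MTBF+MTTR) = 3658/(3658+72.5) = 0.980566
A(B) = MTBF/(MTBF+MTTR) = 14574/(14574+38.2) = 0.997386
Series availability: 0.980566 × 0.997386 = 0.9780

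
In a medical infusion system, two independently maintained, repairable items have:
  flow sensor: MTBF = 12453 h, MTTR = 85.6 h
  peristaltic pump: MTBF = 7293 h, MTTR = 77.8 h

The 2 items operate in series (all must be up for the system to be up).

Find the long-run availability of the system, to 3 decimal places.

A(flow sensor) = MTBF/(MTBF+MTTR) = 12453/(12453+85.6) = 0.993173
A(peristaltic pump) = MTBF/(MTBF+MTTR) = 7293/(7293+77.8) = 0.989445
Series availability: 0.993173 × 0.989445 = 0.983

0.983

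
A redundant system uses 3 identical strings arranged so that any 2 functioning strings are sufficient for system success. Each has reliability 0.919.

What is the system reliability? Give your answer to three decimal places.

0.981

R = Σ_{i=2}^{3} C(3,i) p^i (1−p)^{3−i} with p = 0.919
C(3,2)·0.919^2·0.081^1 = 0.20523
C(3,3)·0.919^3·0.081^0 = 0.77615
Sum = 0.981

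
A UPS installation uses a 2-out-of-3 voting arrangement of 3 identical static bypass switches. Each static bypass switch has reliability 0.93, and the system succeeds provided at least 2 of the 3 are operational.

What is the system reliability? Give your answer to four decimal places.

R = Σ_{i=2}^{3} C(3,i) p^i (1−p)^{3−i} with p = 0.93
C(3,2)·0.93^2·0.07^1 = 0.181629
C(3,3)·0.93^3·0.07^0 = 0.804357
Sum = 0.9860

0.9860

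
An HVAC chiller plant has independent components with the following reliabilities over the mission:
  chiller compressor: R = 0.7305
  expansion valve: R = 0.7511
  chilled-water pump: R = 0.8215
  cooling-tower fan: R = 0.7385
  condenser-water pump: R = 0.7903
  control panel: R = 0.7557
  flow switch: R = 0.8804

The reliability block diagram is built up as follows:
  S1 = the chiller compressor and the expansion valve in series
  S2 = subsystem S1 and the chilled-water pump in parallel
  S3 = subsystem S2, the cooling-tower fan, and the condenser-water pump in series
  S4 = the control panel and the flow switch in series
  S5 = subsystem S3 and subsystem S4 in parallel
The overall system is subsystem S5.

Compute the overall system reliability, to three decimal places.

Series (chiller compressor and expansion valve): 0.73050 × 0.75110 = 0.54868
Parallel ([0.54868] and chilled-water pump): 1 − (1 − 0.54868)(1 − 0.82150) = 0.91944
Series ([0.91944], cooling-tower fan, and condenser-water pump): 0.91944 × 0.73850 × 0.79030 = 0.53662
Series (control panel and flow switch): 0.75570 × 0.88040 = 0.66532
Parallel ([0.53662] and [0.66532]): 1 − (1 − 0.53662)(1 − 0.66532) = 0.845

0.845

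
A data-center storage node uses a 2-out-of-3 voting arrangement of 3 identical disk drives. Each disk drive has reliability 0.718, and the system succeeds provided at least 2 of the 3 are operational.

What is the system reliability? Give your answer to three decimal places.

0.806

R = Σ_{i=2}^{3} C(3,i) p^i (1−p)^{3−i} with p = 0.718
C(3,2)·0.718^2·0.282^1 = 0.43613
C(3,3)·0.718^3·0.282^0 = 0.37015
Sum = 0.806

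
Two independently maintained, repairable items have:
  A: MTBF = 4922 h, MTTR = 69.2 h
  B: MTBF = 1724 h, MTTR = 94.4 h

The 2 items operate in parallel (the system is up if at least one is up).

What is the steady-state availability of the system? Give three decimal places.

0.999

A(A) = MTBF/(MTBF+MTTR) = 4922/(4922+69.2) = 0.986136
A(B) = MTBF/(MTBF+MTTR) = 1724/(1724+94.4) = 0.948086
Parallel availability: 1 − (1 − 0.986136)(1 − 0.948086) = 0.999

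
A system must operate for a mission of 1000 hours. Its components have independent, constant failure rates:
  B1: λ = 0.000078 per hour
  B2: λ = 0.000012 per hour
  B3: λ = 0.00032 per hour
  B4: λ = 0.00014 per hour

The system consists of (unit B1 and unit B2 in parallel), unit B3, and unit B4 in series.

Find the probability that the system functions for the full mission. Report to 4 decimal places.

0.6307

R(B1) = exp(−0.000078 × 1000) = 0.924964
R(B2) = exp(−0.000012 × 1000) = 0.988072
R(B3) = exp(−0.00032 × 1000) = 0.726149
R(B4) = exp(−0.00014 × 1000) = 0.869358
Parallel (B1 and B2): 1 − (1 − 0.924964)(1 − 0.988072) = 0.999105
Series ([0.999105], B3, and B4): 0.999105 × 0.726149 × 0.869358 = 0.6307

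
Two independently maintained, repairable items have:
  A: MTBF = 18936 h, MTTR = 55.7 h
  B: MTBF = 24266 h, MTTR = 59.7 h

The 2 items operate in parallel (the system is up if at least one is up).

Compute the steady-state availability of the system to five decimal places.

0.99999

A(A) = MTBF/(MTBF+MTTR) = 18936/(18936+55.7) = 0.997067
A(B) = MTBF/(MTBF+MTTR) = 24266/(24266+59.7) = 0.997546
Parallel availability: 1 − (1 − 0.997067)(1 − 0.997546) = 0.99999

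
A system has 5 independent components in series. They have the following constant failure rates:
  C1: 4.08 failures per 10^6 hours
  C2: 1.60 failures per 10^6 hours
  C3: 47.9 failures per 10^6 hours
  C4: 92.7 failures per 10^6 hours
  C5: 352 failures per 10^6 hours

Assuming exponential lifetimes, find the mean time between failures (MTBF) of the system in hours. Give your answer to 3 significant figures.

2010

Series of exponential components: λ_sys = Σ λ_i
λ_sys = 0.00000408 + 0.00000160 + 0.0000479 + 0.0000927 + 0.000352 = 4.9828e-04 /h
MTBF = 1 / λ_sys = 2010 h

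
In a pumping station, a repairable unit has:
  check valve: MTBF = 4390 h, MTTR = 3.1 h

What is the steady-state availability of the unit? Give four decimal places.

0.9993

A(check valve) = MTBF/(MTBF+MTTR) = 4390/(4390+3.1) = 0.9993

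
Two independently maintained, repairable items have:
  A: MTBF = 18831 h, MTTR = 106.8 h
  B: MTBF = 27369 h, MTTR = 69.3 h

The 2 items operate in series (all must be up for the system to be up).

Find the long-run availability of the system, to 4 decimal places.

0.9918

A(A) = MTBF/(MTBF+MTTR) = 18831/(18831+106.8) = 0.994360
A(B) = MTBF/(MTBF+MTTR) = 27369/(27369+69.3) = 0.997474
Series availability: 0.994360 × 0.997474 = 0.9918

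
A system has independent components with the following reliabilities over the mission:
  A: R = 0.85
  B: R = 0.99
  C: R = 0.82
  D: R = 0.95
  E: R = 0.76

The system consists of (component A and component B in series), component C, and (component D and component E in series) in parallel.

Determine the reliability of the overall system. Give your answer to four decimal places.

Series (A and B): 0.850000 × 0.990000 = 0.841500
Series (D and E): 0.950000 × 0.760000 = 0.722000
Parallel ([0.841500], C, and [0.722000]): 1 − (1 − 0.841500)(1 − 0.820000)(1 − 0.722000) = 0.9921

0.9921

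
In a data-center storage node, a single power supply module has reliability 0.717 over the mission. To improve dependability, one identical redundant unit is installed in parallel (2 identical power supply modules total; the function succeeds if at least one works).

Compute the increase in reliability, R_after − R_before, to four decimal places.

0.2029

R_before = 0.717
R_after = 1 − (1 − 0.717)^2 = 0.9199
ΔR = 0.9199 − 0.717 = 0.2029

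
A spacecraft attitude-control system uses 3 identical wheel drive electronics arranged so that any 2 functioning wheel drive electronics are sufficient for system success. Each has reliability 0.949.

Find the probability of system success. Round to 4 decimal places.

R = Σ_{i=2}^{3} C(3,i) p^i (1−p)^{3−i} with p = 0.949
C(3,2)·0.949^2·0.051^1 = 0.137792
C(3,3)·0.949^3·0.051^0 = 0.854670
Sum = 0.9925

0.9925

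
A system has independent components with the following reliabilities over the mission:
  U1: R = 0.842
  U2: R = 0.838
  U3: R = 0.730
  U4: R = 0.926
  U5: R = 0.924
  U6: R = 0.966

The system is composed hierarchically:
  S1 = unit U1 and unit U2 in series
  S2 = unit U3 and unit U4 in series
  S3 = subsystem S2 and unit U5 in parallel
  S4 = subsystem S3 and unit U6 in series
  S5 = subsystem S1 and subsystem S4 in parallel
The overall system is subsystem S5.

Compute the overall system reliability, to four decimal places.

Series (U1 and U2): 0.842000 × 0.838000 = 0.705596
Series (U3 and U4): 0.730000 × 0.926000 = 0.675980
Parallel ([0.675980] and U5): 1 − (1 − 0.675980)(1 − 0.924000) = 0.975374
Series ([0.975374] and U6): 0.975374 × 0.966000 = 0.942211
Parallel ([0.705596] and [0.942211]): 1 − (1 − 0.705596)(1 − 0.942211) = 0.9830

0.9830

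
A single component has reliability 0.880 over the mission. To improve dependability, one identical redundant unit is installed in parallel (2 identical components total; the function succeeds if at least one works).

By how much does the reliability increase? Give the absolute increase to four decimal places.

R_before = 0.880
R_after = 1 − (1 − 0.880)^2 = 0.9856
ΔR = 0.9856 − 0.880 = 0.1056

0.1056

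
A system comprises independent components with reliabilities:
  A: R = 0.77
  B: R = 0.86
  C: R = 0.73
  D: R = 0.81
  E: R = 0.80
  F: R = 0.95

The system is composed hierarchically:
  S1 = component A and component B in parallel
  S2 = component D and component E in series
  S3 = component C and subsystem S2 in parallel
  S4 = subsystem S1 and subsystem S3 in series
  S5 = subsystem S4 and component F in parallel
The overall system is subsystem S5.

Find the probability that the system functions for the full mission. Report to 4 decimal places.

0.9938

Parallel (A and B): 1 − (1 − 0.770000)(1 − 0.860000) = 0.967800
Series (D and E): 0.810000 × 0.800000 = 0.648000
Parallel (C and [0.648000]): 1 − (1 − 0.730000)(1 − 0.648000) = 0.904960
Series ([0.967800] and [0.904960]): 0.967800 × 0.904960 = 0.875820
Parallel ([0.875820] and F): 1 − (1 − 0.875820)(1 − 0.950000) = 0.9938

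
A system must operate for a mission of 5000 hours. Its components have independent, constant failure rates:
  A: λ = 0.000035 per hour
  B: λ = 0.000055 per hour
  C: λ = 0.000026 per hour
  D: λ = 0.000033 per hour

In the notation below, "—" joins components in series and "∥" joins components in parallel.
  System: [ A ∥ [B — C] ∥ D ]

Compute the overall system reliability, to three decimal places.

R(A) = exp(−0.000035 × 5000) = 0.83946
R(B) = exp(−0.000055 × 5000) = 0.75957
R(C) = exp(−0.000026 × 5000) = 0.87810
R(D) = exp(−0.000033 × 5000) = 0.84789
Series (B and C): 0.75957 × 0.87810 = 0.66698
Parallel (A, [0.66698], and D): 1 − (1 − 0.83946)(1 − 0.66698)(1 − 0.84789) = 0.992

0.992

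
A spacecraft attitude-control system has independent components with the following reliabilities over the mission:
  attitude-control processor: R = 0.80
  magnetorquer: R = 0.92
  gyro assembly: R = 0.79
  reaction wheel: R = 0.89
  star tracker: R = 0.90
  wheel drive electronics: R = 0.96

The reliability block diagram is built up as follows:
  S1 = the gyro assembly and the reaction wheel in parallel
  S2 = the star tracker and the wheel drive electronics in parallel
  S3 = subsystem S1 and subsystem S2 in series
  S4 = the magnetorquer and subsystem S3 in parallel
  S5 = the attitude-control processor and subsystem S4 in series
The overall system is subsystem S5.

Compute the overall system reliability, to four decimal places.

Parallel (gyro assembly and reaction wheel): 1 − (1 − 0.790000)(1 − 0.890000) = 0.976900
Parallel (star tracker and wheel drive electronics): 1 − (1 − 0.900000)(1 − 0.960000) = 0.996000
Series ([0.976900] and [0.996000]): 0.976900 × 0.996000 = 0.972992
Parallel (magnetorquer and [0.972992]): 1 − (1 − 0.920000)(1 − 0.972992) = 0.997839
Series (attitude-control processor and [0.997839]): 0.800000 × 0.997839 = 0.7983

0.7983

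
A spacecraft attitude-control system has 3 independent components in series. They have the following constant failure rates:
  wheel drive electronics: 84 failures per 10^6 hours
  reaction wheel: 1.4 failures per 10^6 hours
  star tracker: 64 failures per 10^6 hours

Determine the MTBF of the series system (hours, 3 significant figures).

6690

Series of exponential components: λ_sys = Σ λ_i
λ_sys = 0.000084 + 0.0000014 + 0.000064 = 1.4940e-04 /h
MTBF = 1 / λ_sys = 6690 h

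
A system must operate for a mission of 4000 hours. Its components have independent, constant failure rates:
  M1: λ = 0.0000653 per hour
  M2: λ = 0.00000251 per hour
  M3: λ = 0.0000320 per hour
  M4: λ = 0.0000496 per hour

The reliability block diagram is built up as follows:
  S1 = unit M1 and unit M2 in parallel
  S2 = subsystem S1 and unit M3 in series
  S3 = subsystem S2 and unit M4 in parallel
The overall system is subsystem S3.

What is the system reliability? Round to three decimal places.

R(M1) = exp(−0.0000653 × 4000) = 0.77013
R(M2) = exp(−0.00000251 × 4000) = 0.99001
R(M3) = exp(−0.0000320 × 4000) = 0.87985
R(M4) = exp(−0.0000496 × 4000) = 0.82004
Parallel (M1 and M2): 1 − (1 − 0.77013)(1 − 0.99001) = 0.99770
Series ([0.99770] and M3): 0.99770 × 0.87985 = 0.87783
Parallel ([0.87783] and M4): 1 − (1 − 0.87783)(1 − 0.82004) = 0.978

0.978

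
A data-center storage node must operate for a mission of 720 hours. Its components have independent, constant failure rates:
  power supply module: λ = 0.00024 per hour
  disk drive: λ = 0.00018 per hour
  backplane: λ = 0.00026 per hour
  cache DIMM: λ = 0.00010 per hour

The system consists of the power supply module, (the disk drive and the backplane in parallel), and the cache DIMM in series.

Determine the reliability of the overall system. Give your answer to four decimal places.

R(power supply module) = exp(−0.00024 × 720) = 0.841306
R(disk drive) = exp(−0.00018 × 720) = 0.878447
R(backplane) = exp(−0.00026 × 720) = 0.829278
R(cache DIMM) = exp(−0.00010 × 720) = 0.930531
Parallel (disk drive and backplane): 1 − (1 − 0.878447)(1 − 0.829278) = 0.979248
Series (power supply module, [0.979248], and cache DIMM): 0.841306 × 0.979248 × 0.930531 = 0.7666

0.7666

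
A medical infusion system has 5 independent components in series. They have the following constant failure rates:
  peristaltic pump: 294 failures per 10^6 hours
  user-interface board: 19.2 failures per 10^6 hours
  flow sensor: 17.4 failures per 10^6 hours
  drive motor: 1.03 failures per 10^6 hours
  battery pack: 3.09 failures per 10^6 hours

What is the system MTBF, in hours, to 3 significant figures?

Series of exponential components: λ_sys = Σ λ_i
λ_sys = 0.000294 + 0.0000192 + 0.0000174 + 0.00000103 + 0.00000309 = 3.3472e-04 /h
MTBF = 1 / λ_sys = 2990 h

2990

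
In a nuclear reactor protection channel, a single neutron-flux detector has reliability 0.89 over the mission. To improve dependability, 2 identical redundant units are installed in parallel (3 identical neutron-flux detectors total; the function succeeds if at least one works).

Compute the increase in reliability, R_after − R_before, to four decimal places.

R_before = 0.89
R_after = 1 − (1 − 0.89)^3 = 0.9987
ΔR = 0.9987 − 0.89 = 0.1087

0.1087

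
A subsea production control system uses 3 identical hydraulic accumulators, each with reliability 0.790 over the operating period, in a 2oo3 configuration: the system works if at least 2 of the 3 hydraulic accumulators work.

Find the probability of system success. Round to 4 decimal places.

R = Σ_{i=2}^{3} C(3,i) p^i (1−p)^{3−i} with p = 0.790
C(3,2)·0.790^2·0.210^1 = 0.393183
C(3,3)·0.790^3·0.210^0 = 0.493039
Sum = 0.8862

0.8862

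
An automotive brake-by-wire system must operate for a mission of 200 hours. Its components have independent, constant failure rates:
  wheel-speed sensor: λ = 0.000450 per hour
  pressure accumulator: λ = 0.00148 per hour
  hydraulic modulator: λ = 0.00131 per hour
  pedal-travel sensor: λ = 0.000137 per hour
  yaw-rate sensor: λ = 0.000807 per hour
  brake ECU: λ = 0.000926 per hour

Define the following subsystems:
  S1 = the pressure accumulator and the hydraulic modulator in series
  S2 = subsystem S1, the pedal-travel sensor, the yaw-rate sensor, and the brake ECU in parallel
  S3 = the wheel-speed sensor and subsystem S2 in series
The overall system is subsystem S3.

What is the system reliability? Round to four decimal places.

0.9137

R(wheel-speed sensor) = exp(−0.000450 × 200) = 0.913931
R(pressure accumulator) = exp(−0.00148 × 200) = 0.743787
R(hydraulic modulator) = exp(−0.00131 × 200) = 0.769511
R(pedal-travel sensor) = exp(−0.000137 × 200) = 0.972972
R(yaw-rate sensor) = exp(−0.000807 × 200) = 0.850952
R(brake ECU) = exp(−0.000926 × 200) = 0.830938
Series (pressure accumulator and hydraulic modulator): 0.743787 × 0.769511 = 0.572352
Parallel ([0.572352], pedal-travel sensor, yaw-rate sensor, and brake ECU): 1 − (1 − 0.572352)(1 − 0.972972)(1 − 0.850952)(1 − 0.830938) = 0.999709
Series (wheel-speed sensor and [0.999709]): 0.913931 × 0.999709 = 0.9137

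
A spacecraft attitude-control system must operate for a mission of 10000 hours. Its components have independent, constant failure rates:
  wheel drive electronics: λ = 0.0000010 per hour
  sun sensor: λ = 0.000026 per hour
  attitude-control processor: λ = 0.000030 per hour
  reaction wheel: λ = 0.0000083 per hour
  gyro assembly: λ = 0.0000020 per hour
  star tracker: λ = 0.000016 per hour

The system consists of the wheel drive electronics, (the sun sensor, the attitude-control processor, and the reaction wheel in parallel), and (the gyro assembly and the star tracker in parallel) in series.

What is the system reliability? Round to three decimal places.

0.982

R(wheel drive electronics) = exp(−0.0000010 × 10000) = 0.99005
R(sun sensor) = exp(−0.000026 × 10000) = 0.77105
R(attitude-control processor) = exp(−0.000030 × 10000) = 0.74082
R(reaction wheel) = exp(−0.0000083 × 10000) = 0.92035
R(gyro assembly) = exp(−0.0000020 × 10000) = 0.98020
R(star tracker) = exp(−0.000016 × 10000) = 0.85214
Parallel (sun sensor, attitude-control processor, and reaction wheel): 1 − (1 − 0.77105)(1 − 0.74082)(1 − 0.92035) = 0.99527
Parallel (gyro assembly and star tracker): 1 − (1 − 0.98020)(1 − 0.85214) = 0.99707
Series (wheel drive electronics, [0.99527], and [0.99707]): 0.99005 × 0.99527 × 0.99707 = 0.982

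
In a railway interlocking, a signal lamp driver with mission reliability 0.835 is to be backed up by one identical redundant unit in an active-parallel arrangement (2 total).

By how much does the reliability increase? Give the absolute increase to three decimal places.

R_before = 0.835
R_after = 1 − (1 − 0.835)^2 = 0.973
ΔR = 0.973 − 0.835 = 0.138

0.138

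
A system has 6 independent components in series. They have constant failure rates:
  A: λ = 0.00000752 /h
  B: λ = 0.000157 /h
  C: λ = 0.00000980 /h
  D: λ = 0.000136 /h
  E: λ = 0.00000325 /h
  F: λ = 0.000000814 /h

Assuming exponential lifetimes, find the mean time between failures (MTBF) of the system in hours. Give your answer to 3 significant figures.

3180

Series of exponential components: λ_sys = Σ λ_i
λ_sys = 0.00000752 + 0.000157 + 0.00000980 + 0.000136 + 0.00000325 + 0.000000814 = 3.1438e-04 /h
MTBF = 1 / λ_sys = 3180 h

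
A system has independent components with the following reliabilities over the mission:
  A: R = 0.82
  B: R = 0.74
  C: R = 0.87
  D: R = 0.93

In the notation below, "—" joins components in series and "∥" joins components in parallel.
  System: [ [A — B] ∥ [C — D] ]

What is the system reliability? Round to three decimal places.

Series (A and B): 0.82000 × 0.74000 = 0.60680
Series (C and D): 0.87000 × 0.93000 = 0.80910
Parallel ([0.60680] and [0.80910]): 1 − (1 − 0.60680)(1 − 0.80910) = 0.925

0.925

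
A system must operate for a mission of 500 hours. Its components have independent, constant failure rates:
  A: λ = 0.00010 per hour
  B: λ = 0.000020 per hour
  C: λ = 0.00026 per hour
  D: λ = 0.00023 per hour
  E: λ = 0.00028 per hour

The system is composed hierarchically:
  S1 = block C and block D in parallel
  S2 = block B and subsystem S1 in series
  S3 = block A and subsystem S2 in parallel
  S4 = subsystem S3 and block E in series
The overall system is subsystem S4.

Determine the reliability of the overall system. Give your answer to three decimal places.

0.868

R(A) = exp(−0.00010 × 500) = 0.95123
R(B) = exp(−0.000020 × 500) = 0.99005
R(C) = exp(−0.00026 × 500) = 0.87810
R(D) = exp(−0.00023 × 500) = 0.89137
R(E) = exp(−0.00028 × 500) = 0.86936
Parallel (C and D): 1 − (1 − 0.87810)(1 − 0.89137) = 0.98676
Series (B and [0.98676]): 0.99005 × 0.98676 = 0.97694
Parallel (A and [0.97694]): 1 − (1 − 0.95123)(1 − 0.97694) = 0.99888
Series ([0.99888] and E): 0.99888 × 0.86936 = 0.868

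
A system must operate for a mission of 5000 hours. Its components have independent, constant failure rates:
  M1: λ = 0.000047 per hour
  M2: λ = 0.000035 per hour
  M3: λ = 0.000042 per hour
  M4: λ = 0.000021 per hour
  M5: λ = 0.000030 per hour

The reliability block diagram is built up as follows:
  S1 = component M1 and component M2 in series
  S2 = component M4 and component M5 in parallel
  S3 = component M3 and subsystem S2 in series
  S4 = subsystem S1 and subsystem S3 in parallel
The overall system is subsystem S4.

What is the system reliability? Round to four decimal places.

R(M1) = exp(−0.000047 × 5000) = 0.790571
R(M2) = exp(−0.000035 × 5000) = 0.839457
R(M3) = exp(−0.000042 × 5000) = 0.810584
R(M4) = exp(−0.000021 × 5000) = 0.900325
R(M5) = exp(−0.000030 × 5000) = 0.860708
Series (M1 and M2): 0.790571 × 0.839457 = 0.663650
Parallel (M4 and M5): 1 − (1 − 0.900325)(1 − 0.860708) = 0.986116
Series (M3 and [0.986116]): 0.810584 × 0.986116 = 0.799330
Parallel ([0.663650] and [0.799330]): 1 − (1 − 0.663650)(1 − 0.799330) = 0.9325

0.9325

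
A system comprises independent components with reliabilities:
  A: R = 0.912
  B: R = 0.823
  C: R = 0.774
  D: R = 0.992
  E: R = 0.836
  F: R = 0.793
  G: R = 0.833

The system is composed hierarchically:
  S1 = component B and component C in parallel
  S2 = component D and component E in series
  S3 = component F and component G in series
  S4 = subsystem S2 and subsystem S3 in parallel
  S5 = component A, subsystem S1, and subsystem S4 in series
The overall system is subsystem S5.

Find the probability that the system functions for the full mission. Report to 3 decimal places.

0.825

Parallel (B and C): 1 − (1 − 0.82300)(1 − 0.77400) = 0.96000
Series (D and E): 0.99200 × 0.83600 = 0.82931
Series (F and G): 0.79300 × 0.83300 = 0.66057
Parallel ([0.82931] and [0.66057]): 1 − (1 − 0.82931)(1 − 0.66057) = 0.94206
Series (A, [0.96000], and [0.94206]): 0.91200 × 0.96000 × 0.94206 = 0.825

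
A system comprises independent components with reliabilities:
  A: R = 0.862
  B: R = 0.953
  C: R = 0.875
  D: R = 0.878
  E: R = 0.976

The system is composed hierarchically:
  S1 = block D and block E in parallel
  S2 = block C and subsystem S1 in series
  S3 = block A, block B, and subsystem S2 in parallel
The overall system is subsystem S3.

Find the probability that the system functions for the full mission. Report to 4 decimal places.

Parallel (D and E): 1 − (1 − 0.878000)(1 − 0.976000) = 0.997072
Series (C and [0.997072]): 0.875000 × 0.997072 = 0.872438
Parallel (A, B, and [0.872438]): 1 − (1 − 0.862000)(1 − 0.953000)(1 − 0.872438) = 0.9992

0.9992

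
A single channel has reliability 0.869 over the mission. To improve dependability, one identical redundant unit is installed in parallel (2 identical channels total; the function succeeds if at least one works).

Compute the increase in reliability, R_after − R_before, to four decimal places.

0.1138

R_before = 0.869
R_after = 1 − (1 − 0.869)^2 = 0.9828
ΔR = 0.9828 − 0.869 = 0.1138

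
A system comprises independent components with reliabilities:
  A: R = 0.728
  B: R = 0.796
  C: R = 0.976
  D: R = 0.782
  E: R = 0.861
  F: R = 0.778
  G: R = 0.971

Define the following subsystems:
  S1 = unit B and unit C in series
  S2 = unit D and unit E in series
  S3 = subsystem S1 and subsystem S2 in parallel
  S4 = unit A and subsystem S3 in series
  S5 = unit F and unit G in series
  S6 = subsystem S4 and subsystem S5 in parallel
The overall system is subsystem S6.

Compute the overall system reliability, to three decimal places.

0.921

Series (B and C): 0.79600 × 0.97600 = 0.77690
Series (D and E): 0.78200 × 0.86100 = 0.67330
Parallel ([0.77690] and [0.67330]): 1 − (1 − 0.77690)(1 − 0.67330) = 0.92711
Series (A and [0.92711]): 0.72800 × 0.92711 = 0.67494
Series (F and G): 0.77800 × 0.97100 = 0.75544
Parallel ([0.67494] and [0.75544]): 1 − (1 − 0.67494)(1 − 0.75544) = 0.921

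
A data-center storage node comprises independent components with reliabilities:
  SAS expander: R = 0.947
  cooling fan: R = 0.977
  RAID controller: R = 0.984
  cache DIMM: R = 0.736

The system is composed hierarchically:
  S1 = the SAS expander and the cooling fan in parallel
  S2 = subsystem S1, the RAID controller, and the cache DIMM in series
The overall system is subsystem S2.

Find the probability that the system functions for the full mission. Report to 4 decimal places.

0.7233

Parallel (SAS expander and cooling fan): 1 − (1 − 0.947000)(1 − 0.977000) = 0.998781
Series ([0.998781], RAID controller, and cache DIMM): 0.998781 × 0.984000 × 0.736000 = 0.7233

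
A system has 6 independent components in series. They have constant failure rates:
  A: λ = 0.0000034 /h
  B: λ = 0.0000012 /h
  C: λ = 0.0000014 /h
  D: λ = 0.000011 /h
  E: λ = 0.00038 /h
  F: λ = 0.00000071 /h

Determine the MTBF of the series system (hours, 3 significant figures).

Series of exponential components: λ_sys = Σ λ_i
λ_sys = 0.0000034 + 0.0000012 + 0.0000014 + 0.000011 + 0.00038 + 0.00000071 = 3.9771e-04 /h
MTBF = 1 / λ_sys = 2510 h

2510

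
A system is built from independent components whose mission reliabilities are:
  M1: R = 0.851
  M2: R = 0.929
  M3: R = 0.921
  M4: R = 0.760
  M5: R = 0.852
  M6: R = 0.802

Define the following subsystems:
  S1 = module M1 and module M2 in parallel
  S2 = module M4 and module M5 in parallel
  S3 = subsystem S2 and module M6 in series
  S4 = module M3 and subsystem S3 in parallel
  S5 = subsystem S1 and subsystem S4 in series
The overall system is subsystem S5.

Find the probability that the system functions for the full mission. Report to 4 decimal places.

0.9717

Parallel (M1 and M2): 1 − (1 − 0.851000)(1 − 0.929000) = 0.989421
Parallel (M4 and M5): 1 − (1 − 0.760000)(1 − 0.852000) = 0.964480
Series ([0.964480] and M6): 0.964480 × 0.802000 = 0.773513
Parallel (M3 and [0.773513]): 1 − (1 − 0.921000)(1 − 0.773513) = 0.982108
Series ([0.989421] and [0.982108]): 0.989421 × 0.982108 = 0.9717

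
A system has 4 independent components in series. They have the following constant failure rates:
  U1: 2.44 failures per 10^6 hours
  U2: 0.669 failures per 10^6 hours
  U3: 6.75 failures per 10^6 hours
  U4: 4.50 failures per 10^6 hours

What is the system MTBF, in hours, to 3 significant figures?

69600

Series of exponential components: λ_sys = Σ λ_i
λ_sys = 0.00000244 + 0.000000669 + 0.00000675 + 0.00000450 = 1.4359e-05 /h
MTBF = 1 / λ_sys = 69600 h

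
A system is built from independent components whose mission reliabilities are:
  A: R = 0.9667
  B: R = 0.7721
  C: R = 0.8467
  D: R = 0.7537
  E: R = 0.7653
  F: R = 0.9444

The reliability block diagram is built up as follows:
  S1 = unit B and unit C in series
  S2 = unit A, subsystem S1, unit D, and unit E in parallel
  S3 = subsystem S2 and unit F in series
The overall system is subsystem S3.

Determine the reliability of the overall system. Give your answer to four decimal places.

Series (B and C): 0.772100 × 0.846700 = 0.653737
Parallel (A, [0.653737], D, and E): 1 − (1 − 0.966700)(1 − 0.653737)(1 − 0.753700)(1 − 0.765300) = 0.999333
Series ([0.999333] and F): 0.999333 × 0.944400 = 0.9438

0.9438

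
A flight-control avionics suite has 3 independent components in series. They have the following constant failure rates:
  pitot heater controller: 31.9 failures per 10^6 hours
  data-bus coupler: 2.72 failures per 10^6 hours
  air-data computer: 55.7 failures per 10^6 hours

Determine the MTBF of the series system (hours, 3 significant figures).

11100

Series of exponential components: λ_sys = Σ λ_i
λ_sys = 0.0000319 + 0.00000272 + 0.0000557 = 9.0320e-05 /h
MTBF = 1 / λ_sys = 11100 h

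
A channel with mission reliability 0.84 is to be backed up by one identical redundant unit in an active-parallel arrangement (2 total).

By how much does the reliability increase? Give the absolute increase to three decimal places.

0.134

R_before = 0.84
R_after = 1 − (1 − 0.84)^2 = 0.974
ΔR = 0.974 − 0.84 = 0.134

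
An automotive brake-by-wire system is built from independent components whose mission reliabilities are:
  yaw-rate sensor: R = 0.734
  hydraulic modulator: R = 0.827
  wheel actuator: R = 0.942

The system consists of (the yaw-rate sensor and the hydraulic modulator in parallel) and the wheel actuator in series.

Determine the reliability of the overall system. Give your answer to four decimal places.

Parallel (yaw-rate sensor and hydraulic modulator): 1 − (1 − 0.734000)(1 − 0.827000) = 0.953982
Series ([0.953982] and wheel actuator): 0.953982 × 0.942000 = 0.8987

0.8987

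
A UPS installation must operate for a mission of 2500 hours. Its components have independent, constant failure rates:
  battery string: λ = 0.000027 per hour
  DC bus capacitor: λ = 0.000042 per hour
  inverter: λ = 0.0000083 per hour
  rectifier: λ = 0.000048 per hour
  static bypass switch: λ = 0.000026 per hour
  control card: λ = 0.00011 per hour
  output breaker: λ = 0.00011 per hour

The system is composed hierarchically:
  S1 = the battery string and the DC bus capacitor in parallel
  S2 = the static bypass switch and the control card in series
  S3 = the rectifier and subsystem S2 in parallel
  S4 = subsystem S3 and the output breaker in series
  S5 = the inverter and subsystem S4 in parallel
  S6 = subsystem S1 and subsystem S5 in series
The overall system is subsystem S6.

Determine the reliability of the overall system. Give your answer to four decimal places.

R(battery string) = exp(−0.000027 × 2500) = 0.934728
R(DC bus capacitor) = exp(−0.000042 × 2500) = 0.900325
R(inverter) = exp(−0.0000083 × 2500) = 0.979464
R(rectifier) = exp(−0.000048 × 2500) = 0.886920
R(static bypass switch) = exp(−0.000026 × 2500) = 0.937067
R(control card) = exp(−0.00011 × 2500) = 0.759572
R(output breaker) = exp(−0.00011 × 2500) = 0.759572
Parallel (battery string and DC bus capacitor): 1 − (1 − 0.934728)(1 − 0.900325) = 0.993494
Series (static bypass switch and control card): 0.937067 × 0.759572 = 0.711770
Parallel (rectifier and [0.711770]): 1 − (1 − 0.886920)(1 − 0.711770) = 0.967407
Series ([0.967407] and output breaker): 0.967407 × 0.759572 = 0.734815
Parallel (inverter and [0.734815]): 1 − (1 − 0.979464)(1 − 0.734815) = 0.994554
Series ([0.993494] and [0.994554]): 0.993494 × 0.994554 = 0.9881

0.9881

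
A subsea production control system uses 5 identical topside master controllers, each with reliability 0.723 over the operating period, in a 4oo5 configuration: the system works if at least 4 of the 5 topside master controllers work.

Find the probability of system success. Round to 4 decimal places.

R = Σ_{i=4}^{5} C(5,i) p^i (1−p)^{5−i} with p = 0.723
C(5,4)·0.723^4·0.277^1 = 0.378445
C(5,5)·0.723^5·0.277^0 = 0.197557
Sum = 0.5760

0.5760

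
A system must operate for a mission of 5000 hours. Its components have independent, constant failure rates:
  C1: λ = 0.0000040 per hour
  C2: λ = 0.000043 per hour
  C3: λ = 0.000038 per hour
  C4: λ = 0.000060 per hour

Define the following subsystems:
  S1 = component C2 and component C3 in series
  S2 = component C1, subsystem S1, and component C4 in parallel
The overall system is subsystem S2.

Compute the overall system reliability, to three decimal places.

0.998

R(C1) = exp(−0.0000040 × 5000) = 0.98020
R(C2) = exp(−0.000043 × 5000) = 0.80654
R(C3) = exp(−0.000038 × 5000) = 0.82696
R(C4) = exp(−0.000060 × 5000) = 0.74082
Series (C2 and C3): 0.80654 × 0.82696 = 0.66698
Parallel (C1, [0.66698], and C4): 1 − (1 − 0.98020)(1 − 0.66698)(1 − 0.74082) = 0.998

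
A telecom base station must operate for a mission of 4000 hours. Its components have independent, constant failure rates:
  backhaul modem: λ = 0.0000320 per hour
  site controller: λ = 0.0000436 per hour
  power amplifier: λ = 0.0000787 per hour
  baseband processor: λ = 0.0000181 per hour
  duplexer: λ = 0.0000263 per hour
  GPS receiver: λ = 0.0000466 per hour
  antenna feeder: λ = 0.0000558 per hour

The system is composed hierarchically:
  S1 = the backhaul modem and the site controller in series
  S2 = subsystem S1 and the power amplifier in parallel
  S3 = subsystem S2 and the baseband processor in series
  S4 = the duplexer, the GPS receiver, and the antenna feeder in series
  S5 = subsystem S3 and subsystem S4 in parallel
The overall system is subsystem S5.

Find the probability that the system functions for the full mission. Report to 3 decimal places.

R(backhaul modem) = exp(−0.0000320 × 4000) = 0.87985
R(site controller) = exp(−0.0000436 × 4000) = 0.83996
R(power amplifier) = exp(−0.0000787 × 4000) = 0.72993
R(baseband processor) = exp(−0.0000181 × 4000) = 0.93016
R(duplexer) = exp(−0.0000263 × 4000) = 0.90014
R(GPS receiver) = exp(−0.0000466 × 4000) = 0.82994
R(antenna feeder) = exp(−0.0000558 × 4000) = 0.79995
Series (backhaul modem and site controller): 0.87985 × 0.83996 = 0.73904
Parallel ([0.73904] and power amplifier): 1 − (1 − 0.73904)(1 − 0.72993) = 0.92952
Series ([0.92952] and baseband processor): 0.92952 × 0.93016 = 0.86460
Series (duplexer, GPS receiver, and antenna feeder): 0.90014 × 0.82994 × 0.79995 = 0.59761
Parallel ([0.86460] and [0.59761]): 1 − (1 − 0.86460)(1 − 0.59761) = 0.946

0.946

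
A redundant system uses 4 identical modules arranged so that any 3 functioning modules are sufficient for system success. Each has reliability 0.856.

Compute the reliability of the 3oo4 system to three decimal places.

R = Σ_{i=3}^{4} C(4,i) p^i (1−p)^{4−i} with p = 0.856
C(4,3)·0.856^3·0.144^1 = 0.36128
C(4,4)·0.856^4·0.144^0 = 0.53690
Sum = 0.898

0.898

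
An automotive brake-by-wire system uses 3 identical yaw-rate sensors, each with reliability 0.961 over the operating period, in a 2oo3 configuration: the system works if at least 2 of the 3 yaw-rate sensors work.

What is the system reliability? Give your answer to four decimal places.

0.9956

R = Σ_{i=2}^{3} C(3,i) p^i (1−p)^{3−i} with p = 0.961
C(3,2)·0.961^2·0.039^1 = 0.108052
C(3,3)·0.961^3·0.039^0 = 0.887504
Sum = 0.9956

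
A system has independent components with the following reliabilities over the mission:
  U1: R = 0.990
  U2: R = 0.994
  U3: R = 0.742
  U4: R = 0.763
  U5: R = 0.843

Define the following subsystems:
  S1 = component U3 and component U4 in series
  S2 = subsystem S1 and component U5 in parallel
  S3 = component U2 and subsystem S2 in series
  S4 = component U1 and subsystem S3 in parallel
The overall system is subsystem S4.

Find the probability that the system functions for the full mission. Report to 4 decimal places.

0.9993

Series (U3 and U4): 0.742000 × 0.763000 = 0.566146
Parallel ([0.566146] and U5): 1 − (1 − 0.566146)(1 − 0.843000) = 0.931885
Series (U2 and [0.931885]): 0.994000 × 0.931885 = 0.926294
Parallel (U1 and [0.926294]): 1 − (1 − 0.990000)(1 − 0.926294) = 0.9993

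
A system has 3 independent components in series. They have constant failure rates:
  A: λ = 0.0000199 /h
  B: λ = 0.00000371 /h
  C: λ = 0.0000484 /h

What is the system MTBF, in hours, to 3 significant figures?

13900

Series of exponential components: λ_sys = Σ λ_i
λ_sys = 0.0000199 + 0.00000371 + 0.0000484 = 7.2010e-05 /h
MTBF = 1 / λ_sys = 13900 h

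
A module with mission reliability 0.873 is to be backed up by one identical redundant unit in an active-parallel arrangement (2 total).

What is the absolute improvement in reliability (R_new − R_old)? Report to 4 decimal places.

0.1109

R_before = 0.873
R_after = 1 − (1 − 0.873)^2 = 0.9839
ΔR = 0.9839 − 0.873 = 0.1109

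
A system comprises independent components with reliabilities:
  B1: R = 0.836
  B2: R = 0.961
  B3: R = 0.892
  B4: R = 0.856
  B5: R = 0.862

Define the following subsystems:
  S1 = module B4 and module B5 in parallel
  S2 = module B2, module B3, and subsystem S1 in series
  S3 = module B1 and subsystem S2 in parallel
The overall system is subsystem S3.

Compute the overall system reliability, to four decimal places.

0.9738

Parallel (B4 and B5): 1 − (1 − 0.856000)(1 − 0.862000) = 0.980128
Series (B2, B3, and [0.980128]): 0.961000 × 0.892000 × 0.980128 = 0.840177
Parallel (B1 and [0.840177]): 1 − (1 − 0.836000)(1 − 0.840177) = 0.9738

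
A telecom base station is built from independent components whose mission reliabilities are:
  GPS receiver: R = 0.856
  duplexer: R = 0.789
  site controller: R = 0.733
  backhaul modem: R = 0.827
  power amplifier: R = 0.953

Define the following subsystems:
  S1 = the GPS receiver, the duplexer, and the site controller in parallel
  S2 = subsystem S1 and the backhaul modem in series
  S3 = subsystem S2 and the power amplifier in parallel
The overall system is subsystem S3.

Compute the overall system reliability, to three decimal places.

0.992

Parallel (GPS receiver, duplexer, and site controller): 1 − (1 − 0.85600)(1 − 0.78900)(1 − 0.73300) = 0.99189
Series ([0.99189] and backhaul modem): 0.99189 × 0.82700 = 0.82029
Parallel ([0.82029] and power amplifier): 1 − (1 − 0.82029)(1 − 0.95300) = 0.992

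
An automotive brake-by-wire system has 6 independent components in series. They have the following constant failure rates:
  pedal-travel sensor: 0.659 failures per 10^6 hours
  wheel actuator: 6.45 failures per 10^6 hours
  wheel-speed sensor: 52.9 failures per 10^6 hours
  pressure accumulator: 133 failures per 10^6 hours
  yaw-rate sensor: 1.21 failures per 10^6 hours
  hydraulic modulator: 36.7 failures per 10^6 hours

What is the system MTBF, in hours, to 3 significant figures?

Series of exponential components: λ_sys = Σ λ_i
λ_sys = 0.000000659 + 0.00000645 + 0.0000529 + 0.000133 + 0.00000121 + 0.0000367 = 2.3092e-04 /h
MTBF = 1 / λ_sys = 4330 h

4330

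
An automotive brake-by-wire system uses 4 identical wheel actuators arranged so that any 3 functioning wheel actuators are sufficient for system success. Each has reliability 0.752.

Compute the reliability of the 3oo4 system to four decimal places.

R = Σ_{i=3}^{4} C(4,i) p^i (1−p)^{4−i} with p = 0.752
C(4,3)·0.752^3·0.248^1 = 0.421857
C(4,4)·0.752^4·0.248^0 = 0.319795
Sum = 0.7417

0.7417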